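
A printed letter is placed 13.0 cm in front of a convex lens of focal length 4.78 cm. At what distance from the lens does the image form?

Thin-lens equation: 1/v = 1/f − 1/u = 1/(4.780) − 1/(13.0) = 0.2092 − 0.07692 = 0.1323, so v = 7.56 cm.
The image is real, inverted and reduced, on the far side of the lens.

7.56 cm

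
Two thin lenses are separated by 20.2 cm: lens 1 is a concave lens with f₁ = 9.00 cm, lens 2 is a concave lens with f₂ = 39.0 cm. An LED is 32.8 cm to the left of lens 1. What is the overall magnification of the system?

m = +0.127

f₁ = −9.00 cm (diverging).
Lens 1: 1/d_i1 = 1/(-9.00) − 1/(32.8) = -0.1416, so d_i1 = -7.062 cm; m₁ = −d_i1/d_o1 = +0.2153.
d_o2 = 20.2 − (-7.062) = 27.26 cm.
f₂ = −39.0 cm (diverging).
Lens 2: 1/d_i2 = 1/(-39.0) − 1/(27.26) = -0.06232, so d_i2 = -16.04 cm; m₂ = −d_i2/d_o2 = +0.5886.
m = m₁·m₂ = (+0.2153)(+0.5886) = +0.127.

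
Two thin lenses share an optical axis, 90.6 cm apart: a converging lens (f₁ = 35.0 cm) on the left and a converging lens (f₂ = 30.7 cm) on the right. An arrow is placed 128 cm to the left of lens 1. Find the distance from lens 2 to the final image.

Lens 1: 1/d_i1 = 1/f₁ − 1/d_o1 = 1/(35.0) − 1/(128) = 0.02076, so d_i1 = 48.17 cm.
The intermediate image is 48.17 cm to the right of lens 1, which is 90.6 − (48.17) = 42.43 cm to the left of lens 2, so d_o2 = +42.43 cm.
Lens 2: 1/d_i2 = 1/f₂ − 1/d_o2 = 1/(30.7) − 1/(42.43) = 0.009005, so d_i2 = 111 cm.
The final image is real, 111 cm to the right of lens 2 (overall magnification ≈ 0.99).

111 cm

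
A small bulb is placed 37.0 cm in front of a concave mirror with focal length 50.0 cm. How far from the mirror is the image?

142 cm

Mirror equation: 1/q = 1/f − 1/p = 1/(50.00) − 1/(37.0) = 0.02000 − 0.02703 = -0.007027, so q = -142 cm.
The image is virtual, upright and enlarged, behind the mirror.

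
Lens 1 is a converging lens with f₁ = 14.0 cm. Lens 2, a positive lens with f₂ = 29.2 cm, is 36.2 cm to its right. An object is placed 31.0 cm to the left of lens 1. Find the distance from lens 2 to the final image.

Lens 1: 1/d_i1 = 1/f₁ − 1/d_o1 = 1/(14.0) − 1/(31.0) = 0.03917, so d_i1 = 25.53 cm.
The intermediate image is 25.53 cm to the right of lens 1, which is 36.2 − (25.53) = 10.67 cm to the left of lens 2, so d_o2 = +10.67 cm.
Lens 2: 1/d_i2 = 1/f₂ − 1/d_o2 = 1/(29.2) − 1/(10.67) = -0.05947, so d_i2 = -16.8 cm.
The final image is virtual, 16.8 cm to the left of lens 2 (overall magnification ≈ -1.3).

16.8 cm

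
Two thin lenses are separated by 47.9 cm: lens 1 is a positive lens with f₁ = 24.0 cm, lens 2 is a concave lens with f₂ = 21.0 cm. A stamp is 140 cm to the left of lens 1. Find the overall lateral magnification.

m = -0.109

Lens 1: 1/d_i1 = 1/(24.0) − 1/(140) = 0.03452, so d_i1 = 28.97 cm; m₁ = −d_i1/d_o1 = -0.2069.
d_o2 = 47.9 − (28.97) = 18.93 cm.
f₂ = −21.0 cm (diverging).
Lens 2: 1/d_i2 = 1/(-21.0) − 1/(18.93) = -0.1004, so d_i2 = -9.956 cm; m₂ = −d_i2/d_o2 = +0.5259.
m = m₁·m₂ = (-0.2069)(+0.5259) = -0.109.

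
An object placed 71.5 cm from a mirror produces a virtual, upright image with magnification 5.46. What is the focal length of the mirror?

f = 87.5 cm (concave)

m = −d_i/d_o ⇒ d_i = −m·d_o = −(+5.46)·(71.5) = -390.4 cm.
1/f = 1/d_o + 1/d_i = 1/(71.5) + 1/(-390.4) = 0.01142, so f = 87.5 cm.
Since f is positive, the mirror is concave.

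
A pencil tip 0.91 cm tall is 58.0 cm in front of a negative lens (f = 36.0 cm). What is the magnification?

For a negative lens, f = -36.0 cm.
1/d_i = 1/f − 1/d_o = 1/(-36.00) − 1/(58.0) = -0.04502, so d_i = -22.21 cm.
m = −d_i/d_o = −(-22.21)/(58.0) = +0.383.
The image is virtual, upright and reduced, on the same side as the object.

m = +0.383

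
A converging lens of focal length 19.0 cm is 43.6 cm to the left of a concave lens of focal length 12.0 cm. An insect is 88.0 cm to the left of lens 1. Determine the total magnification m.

m = -0.105

Lens 1: 1/d_i1 = 1/(19.0) − 1/(88.0) = 0.04127, so d_i1 = 24.23 cm; m₁ = −d_i1/d_o1 = -0.2753.
d_o2 = 43.6 − (24.23) = 19.37 cm.
f₂ = −12.0 cm (diverging).
Lens 2: 1/d_i2 = 1/(-12.0) − 1/(19.37) = -0.1350, so d_i2 = -7.410 cm; m₂ = −d_i2/d_o2 = +0.3825.
m = m₁·m₂ = (-0.2753)(+0.3825) = -0.105.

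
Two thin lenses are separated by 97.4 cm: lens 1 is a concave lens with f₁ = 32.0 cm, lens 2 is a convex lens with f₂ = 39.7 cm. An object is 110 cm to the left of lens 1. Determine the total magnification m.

f₁ = −32.0 cm (diverging).
Lens 1: 1/d_i1 = 1/(-32.0) − 1/(110) = -0.04034, so d_i1 = -24.79 cm; m₁ = −d_i1/d_o1 = +0.2254.
d_o2 = 97.4 − (-24.79) = 122.2 cm.
Lens 2: 1/d_i2 = 1/(39.7) − 1/(122.2) = 0.01701, so d_i2 = 58.80 cm; m₂ = −d_i2/d_o2 = -0.4812.
m = m₁·m₂ = (+0.2254)(-0.4812) = -0.108.

m = -0.108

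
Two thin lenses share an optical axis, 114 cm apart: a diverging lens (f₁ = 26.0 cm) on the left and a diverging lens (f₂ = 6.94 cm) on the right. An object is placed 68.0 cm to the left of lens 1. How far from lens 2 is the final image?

6.60 cm

Lens 1 is diverging, so f₁ = −26.0 cm.
Lens 1: 1/d_i1 = 1/f₁ − 1/d_o1 = 1/(-26.0) − 1/(68.0) = -0.05317, so d_i1 = -18.81 cm.
The intermediate image is 18.81 cm to the left of lens 1 (virtual), which is 114 − (-18.81) = 132.8 cm to the left of lens 2, so d_o2 = +132.8 cm.
Lens 2 is diverging, so f₂ = −6.94 cm.
Lens 2: 1/d_i2 = 1/f₂ − 1/d_o2 = 1/(-6.94) − 1/(132.8) = -0.1516, so d_i2 = -6.60 cm.
The final image is virtual, 6.60 cm to the left of lens 2 (overall magnification ≈ 0.014).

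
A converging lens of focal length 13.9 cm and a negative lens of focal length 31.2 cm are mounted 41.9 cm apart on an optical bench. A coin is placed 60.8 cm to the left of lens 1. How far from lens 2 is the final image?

13.5 cm

Lens 1: 1/d_i1 = 1/f₁ − 1/d_o1 = 1/(13.9) − 1/(60.8) = 0.05550, so d_i1 = 18.02 cm.
The intermediate image is 18.02 cm to the right of lens 1, which is 41.9 − (18.02) = 23.88 cm to the left of lens 2, so d_o2 = +23.88 cm.
Lens 2 is diverging, so f₂ = −31.2 cm.
Lens 2: 1/d_i2 = 1/f₂ − 1/d_o2 = 1/(-31.2) − 1/(23.88) = -0.07393, so d_i2 = -13.5 cm.
The final image is virtual, 13.5 cm to the left of lens 2 (overall magnification ≈ -0.17).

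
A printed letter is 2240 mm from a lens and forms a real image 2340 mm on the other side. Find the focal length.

f = 1140 mm (converging)

Real image ⇒ d_i = +2340 mm.
1/f = 1/d_o + 1/d_i = 1/(2240) + 1/(2340) = 0.0008738, so f = 1140 mm.
Since f is positive, the lens is converging.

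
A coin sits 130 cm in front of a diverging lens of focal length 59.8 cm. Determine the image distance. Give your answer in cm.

For a diverging lens, f = -59.8 cm.
Thin-lens equation: 1/v = 1/f − 1/u = 1/(-59.80) − 1/(130) = -0.01672 − 0.007692 = -0.02441, so v = -41.0 cm.
The image is virtual, upright and reduced, on the same side as the object.

41.0 cm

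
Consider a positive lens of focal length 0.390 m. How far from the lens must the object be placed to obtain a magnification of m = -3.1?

0.516 m

m = −d_i/d_o ⇒ d_i = −m·d_o.
1/f = 1/d_o + 1/d_i = 1/d_o − 1/(m·d_o) = (1 − 1/m)/d_o, so d_o = f(1 − 1/m) = (0.3900)(1 − 1/(-3.1)) = 0.516 m.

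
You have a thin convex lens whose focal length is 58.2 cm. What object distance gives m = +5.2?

m = −d_i/d_o ⇒ d_i = −m·d_o.
1/f = 1/d_o + 1/d_i = 1/d_o − 1/(m·d_o) = (1 − 1/m)/d_o, so d_o = f(1 − 1/m) = (58.20)(1 − 1/(+5.2)) = 47.0 cm.

47.0 cm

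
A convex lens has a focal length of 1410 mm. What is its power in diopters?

P = +0.709 D

f = 141 cm = 1.41 m.
P = 1/f = 1/(1.41 m) = +0.709 D.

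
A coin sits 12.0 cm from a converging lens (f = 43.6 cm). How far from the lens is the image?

16.6 cm

Thin-lens equation: 1/v = 1/f − 1/u = 1/(43.60) − 1/(12.0) = 0.02294 − 0.08333 = -0.06040, so v = -16.6 cm.
The image is virtual, upright and enlarged, on the same side as the object.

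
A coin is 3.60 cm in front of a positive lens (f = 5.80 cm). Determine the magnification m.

1/d_i = 1/f − 1/d_o = 1/(5.800) − 1/(3.60) = -0.1054, so d_i = -9.491 cm.
m = −d_i/d_o = −(-9.491)/(3.60) = +2.64.
The image is virtual, upright and enlarged, on the same side as the object.

m = +2.64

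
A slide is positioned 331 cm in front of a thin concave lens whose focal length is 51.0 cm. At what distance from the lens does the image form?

44.2 cm

For a concave lens, f = -51.0 cm.
Lens equation: 1/v = 1/f − 1/u = 1/(-51.00) − 1/(331) = -0.01961 − 0.003021 = -0.02263, so v = -44.2 cm.
The image is virtual, upright and reduced, on the same side as the object.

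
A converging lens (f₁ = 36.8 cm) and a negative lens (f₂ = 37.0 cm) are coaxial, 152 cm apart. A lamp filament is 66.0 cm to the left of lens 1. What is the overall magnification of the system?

m = -0.441

Lens 1: 1/d_i1 = 1/(36.8) − 1/(66.0) = 0.01202, so d_i1 = 83.18 cm; m₁ = −d_i1/d_o1 = -1.260.
d_o2 = 152 − (83.18) = 68.82 cm.
f₂ = −37.0 cm (diverging).
Lens 2: 1/d_i2 = 1/(-37.0) − 1/(68.82) = -0.04156, so d_i2 = -24.06 cm; m₂ = −d_i2/d_o2 = +0.3497.
m = m₁·m₂ = (-1.260)(+0.3497) = -0.441.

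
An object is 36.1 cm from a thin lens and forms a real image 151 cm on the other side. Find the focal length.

f = 29.1 cm (converging)

Real image ⇒ d_i = +151 cm.
1/f = 1/d_o + 1/d_i = 1/(36.1) + 1/(151) = 0.03432, so f = 29.1 cm.
Since f is positive, the thin lens is converging.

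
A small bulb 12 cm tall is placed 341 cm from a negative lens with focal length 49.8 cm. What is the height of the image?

For a negative lens, f = -49.8 cm.
1/d_i = 1/f − 1/d_o = 1/(-49.80) − 1/(341) = -0.02301, so d_i = -43.45 cm.
m = −d_i/d_o = +0.1274.
|h_i| = |m|·h_o = 0.1274 × 12 = 1.53 cm. The image is virtual, upright and reduced, on the same side as the object.

1.53 cm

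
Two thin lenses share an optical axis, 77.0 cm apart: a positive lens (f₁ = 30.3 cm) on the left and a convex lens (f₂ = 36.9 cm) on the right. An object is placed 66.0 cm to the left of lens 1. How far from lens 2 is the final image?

48.6 cm

Lens 1: 1/d_i1 = 1/f₁ − 1/d_o1 = 1/(30.3) − 1/(66.0) = 0.01785, so d_i1 = 56.02 cm.
The intermediate image is 56.02 cm to the right of lens 1, which is 77.0 − (56.02) = 20.98 cm to the left of lens 2, so d_o2 = +20.98 cm.
Lens 2: 1/d_i2 = 1/f₂ − 1/d_o2 = 1/(36.9) − 1/(20.98) = -0.02056, so d_i2 = -48.6 cm.
The final image is virtual, 48.6 cm to the left of lens 2 (overall magnification ≈ -2.0).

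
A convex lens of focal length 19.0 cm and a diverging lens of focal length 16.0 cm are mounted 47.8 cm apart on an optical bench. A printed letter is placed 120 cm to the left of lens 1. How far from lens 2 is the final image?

9.79 cm

Lens 1: 1/d_i1 = 1/f₁ − 1/d_o1 = 1/(19.0) − 1/(120) = 0.04430, so d_i1 = 22.57 cm.
The intermediate image is 22.57 cm to the right of lens 1, which is 47.8 − (22.57) = 25.23 cm to the left of lens 2, so d_o2 = +25.23 cm.
Lens 2 is diverging, so f₂ = −16.0 cm.
Lens 2: 1/d_i2 = 1/f₂ − 1/d_o2 = 1/(-16.0) − 1/(25.23) = -0.1021, so d_i2 = -9.79 cm.
The final image is virtual, 9.79 cm to the left of lens 2 (overall magnification ≈ -0.073).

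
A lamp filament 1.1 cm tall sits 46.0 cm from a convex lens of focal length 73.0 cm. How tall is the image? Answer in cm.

2.97 cm

1/d_i = 1/f − 1/d_o = 1/(73.00) − 1/(46.0) = -0.008041, so d_i = -124.4 cm.
m = −d_i/d_o = +2.704.
|h_i| = |m|·h_o = 2.704 × 1.1 = 2.97 cm. The image is virtual, upright and enlarged, on the same side as the object.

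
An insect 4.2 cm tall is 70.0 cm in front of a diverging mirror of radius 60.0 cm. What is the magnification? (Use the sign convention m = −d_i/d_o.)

m = +0.300

f = R/2 = 60.0/2 = 30.00 cm; for a diverging mirror, f = -30.00 cm.
1/d_i = 1/f − 1/d_o = 1/(-30.00) − 1/(70.0) = -0.04762, so d_i = -21.00 cm.
m = −d_i/d_o = −(-21.00)/(70.0) = +0.300.
The image is virtual, upright and reduced, behind the mirror.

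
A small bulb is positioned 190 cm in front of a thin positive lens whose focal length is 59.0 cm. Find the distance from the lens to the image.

85.6 cm

Thin-lens equation: 1/s_i = 1/f − 1/s_o = 1/(59.00) − 1/(190) = 0.01695 − 0.005263 = 0.01169, so s_i = 85.6 cm.
The image is real, inverted and reduced, on the far side of the lens.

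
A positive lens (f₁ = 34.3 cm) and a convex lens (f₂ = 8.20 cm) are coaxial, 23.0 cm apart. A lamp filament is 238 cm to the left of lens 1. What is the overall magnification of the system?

Lens 1: 1/d_i1 = 1/(34.3) − 1/(238) = 0.02495, so d_i1 = 40.08 cm; m₁ = −d_i1/d_o1 = -0.1684.
d_o2 = 23.0 − (40.08) = -17.08 cm (virtual object).
Lens 2: 1/d_i2 = 1/(8.20) − 1/(-17.08) = 0.1805, so d_i2 = 5.540 cm; m₂ = −d_i2/d_o2 = +0.3244.
m = m₁·m₂ = (-0.1684)(+0.3244) = -0.0546.

m = -0.0546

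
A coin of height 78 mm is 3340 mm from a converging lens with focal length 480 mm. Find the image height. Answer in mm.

1/d_i = 1/f − 1/d_o = 1/(480.0) − 1/(3340) = 0.001784, so d_i = 560.6 mm.
m = −d_i/d_o = -0.1678.
|h_i| = |m|·h_o = 0.1678 × 78 = 13.1 mm. The image is real, inverted and reduced, on the far side of the lens.

13.1 mm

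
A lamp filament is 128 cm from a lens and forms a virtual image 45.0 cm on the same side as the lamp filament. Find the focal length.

f = -69.4 cm (diverging)

Virtual image ⇒ d_i = −45.0 cm.
1/f = 1/d_o + 1/d_i = 1/(128) + 1/(-45.0) = -0.01441, so f = -69.4 cm.
Since f is negative, the lens is diverging.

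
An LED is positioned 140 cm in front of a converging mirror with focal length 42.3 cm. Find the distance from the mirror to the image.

Mirror equation: 1/d_i = 1/f − 1/d_o = 1/(42.30) − 1/(140) = 0.02364 − 0.007143 = 0.01650, so d_i = 60.6 cm.
The image is real, inverted and reduced, in front of the mirror.

60.6 cm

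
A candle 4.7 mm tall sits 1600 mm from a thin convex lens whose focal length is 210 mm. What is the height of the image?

0.710 mm

1/d_i = 1/f − 1/d_o = 1/(210.0) − 1/(1600) = 0.004137, so d_i = 241.7 mm.
m = −d_i/d_o = -0.1511.
|h_i| = |m|·h_o = 0.1511 × 4.7 = 0.710 mm. The image is real, inverted and reduced, on the far side of the lens.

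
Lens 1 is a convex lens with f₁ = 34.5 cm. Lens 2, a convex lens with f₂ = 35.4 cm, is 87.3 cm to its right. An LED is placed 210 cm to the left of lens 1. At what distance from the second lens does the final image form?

153 cm

Lens 1: 1/d_i1 = 1/f₁ − 1/d_o1 = 1/(34.5) − 1/(210) = 0.02422, so d_i1 = 41.28 cm.
The intermediate image is 41.28 cm to the right of lens 1, which is 87.3 − (41.28) = 46.02 cm to the left of lens 2, so d_o2 = +46.02 cm.
Lens 2: 1/d_i2 = 1/f₂ − 1/d_o2 = 1/(35.4) − 1/(46.02) = 0.006519, so d_i2 = 153 cm.
The final image is real, 153 cm to the right of lens 2 (overall magnification ≈ 0.66).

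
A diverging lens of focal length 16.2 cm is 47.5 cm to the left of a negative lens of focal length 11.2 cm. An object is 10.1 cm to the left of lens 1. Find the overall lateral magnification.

f₁ = −16.2 cm (diverging).
Lens 1: 1/d_i1 = 1/(-16.2) − 1/(10.1) = -0.1607, so d_i1 = -6.221 cm; m₁ = −d_i1/d_o1 = +0.6159.
d_o2 = 47.5 − (-6.221) = 53.72 cm.
f₂ = −11.2 cm (diverging).
Lens 2: 1/d_i2 = 1/(-11.2) − 1/(53.72) = -0.1079, so d_i2 = -9.268 cm; m₂ = −d_i2/d_o2 = +0.1725.
m = m₁·m₂ = (+0.6159)(+0.1725) = +0.106.

m = +0.106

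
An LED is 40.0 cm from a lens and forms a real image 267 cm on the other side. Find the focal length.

f = 34.8 cm (converging)

Real image ⇒ d_i = +267 cm.
1/f = 1/d_o + 1/d_i = 1/(40.0) + 1/(267) = 0.02875, so f = 34.8 cm.
Since f is positive, the lens is converging.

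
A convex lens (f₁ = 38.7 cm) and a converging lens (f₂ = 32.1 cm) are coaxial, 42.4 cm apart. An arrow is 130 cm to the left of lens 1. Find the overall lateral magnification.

Lens 1: 1/d_i1 = 1/(38.7) − 1/(130) = 0.01815, so d_i1 = 55.10 cm; m₁ = −d_i1/d_o1 = -0.4238.
d_o2 = 42.4 − (55.10) = -12.70 cm (virtual object).
Lens 2: 1/d_i2 = 1/(32.1) − 1/(-12.70) = 0.1099, so d_i2 = 9.100 cm; m₂ = −d_i2/d_o2 = +0.7165.
m = m₁·m₂ = (-0.4238)(+0.7165) = -0.304.

m = -0.304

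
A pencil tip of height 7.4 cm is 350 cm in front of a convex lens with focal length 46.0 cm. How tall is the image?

1/d_i = 1/f − 1/d_o = 1/(46.00) − 1/(350) = 0.01888, so d_i = 52.96 cm.
m = −d_i/d_o = -0.1513.
|h_i| = |m|·h_o = 0.1513 × 7.4 = 1.12 cm. The image is real, inverted and reduced, on the far side of the lens.

1.12 cm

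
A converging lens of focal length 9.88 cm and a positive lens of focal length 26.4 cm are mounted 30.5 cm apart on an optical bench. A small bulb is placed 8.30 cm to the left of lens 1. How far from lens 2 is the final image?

Lens 1: 1/d_i1 = 1/f₁ − 1/d_o1 = 1/(9.88) − 1/(8.30) = -0.01927, so d_i1 = -51.90 cm.
The intermediate image is 51.90 cm to the left of lens 1 (virtual), which is 30.5 − (-51.90) = 82.40 cm to the left of lens 2, so d_o2 = +82.40 cm.
Lens 2: 1/d_i2 = 1/f₂ − 1/d_o2 = 1/(26.4) − 1/(82.40) = 0.02574, so d_i2 = 38.8 cm.
The final image is real, 38.8 cm to the right of lens 2 (overall magnification ≈ -2.9).

38.8 cm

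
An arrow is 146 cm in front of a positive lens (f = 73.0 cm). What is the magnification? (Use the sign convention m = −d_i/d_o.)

1/d_i = 1/f − 1/d_o = 1/(73.00) − 1/(146) = 0.006849, so d_i = 146.0 cm.
m = −d_i/d_o = −(146.0)/(146) = -1.00.
The image is real, inverted and same size, on the far side of the lens.

m = -1.00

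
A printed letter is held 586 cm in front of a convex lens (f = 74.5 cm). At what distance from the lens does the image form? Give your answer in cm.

Thin-lens equation: 1/v = 1/f − 1/u = 1/(74.50) − 1/(586) = 0.01342 − 0.001706 = 0.01172, so v = 85.4 cm.
The image is real, inverted and reduced, on the far side of the lens.

85.4 cm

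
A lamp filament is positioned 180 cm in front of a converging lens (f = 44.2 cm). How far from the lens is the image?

Lens equation: 1/d_i = 1/f − 1/d_o = 1/(44.20) − 1/(180) = 0.02262 − 0.005556 = 0.01707, so d_i = 58.6 cm.
The image is real, inverted and reduced, on the far side of the lens.

58.6 cm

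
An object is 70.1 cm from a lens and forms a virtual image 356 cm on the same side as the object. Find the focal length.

f = 87.3 cm (converging)

Virtual image ⇒ d_i = −356 cm.
1/f = 1/d_o + 1/d_i = 1/(70.1) + 1/(-356) = 0.01146, so f = 87.3 cm.
Since f is positive, the lens is converging.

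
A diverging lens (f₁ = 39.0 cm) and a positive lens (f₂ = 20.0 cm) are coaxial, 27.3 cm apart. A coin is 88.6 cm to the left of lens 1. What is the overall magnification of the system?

m = -0.178

f₁ = −39.0 cm (diverging).
Lens 1: 1/d_i1 = 1/(-39.0) − 1/(88.6) = -0.03693, so d_i1 = -27.08 cm; m₁ = −d_i1/d_o1 = +0.3056.
d_o2 = 27.3 − (-27.08) = 54.38 cm.
Lens 2: 1/d_i2 = 1/(20.0) − 1/(54.38) = 0.03161, so d_i2 = 31.63 cm; m₂ = −d_i2/d_o2 = -0.5817.
m = m₁·m₂ = (+0.3056)(-0.5817) = -0.178.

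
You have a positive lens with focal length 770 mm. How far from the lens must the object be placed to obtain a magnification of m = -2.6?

1070 mm

m = −d_i/d_o ⇒ d_i = −m·d_o.
1/f = 1/d_o + 1/d_i = 1/d_o − 1/(m·d_o) = (1 − 1/m)/d_o, so d_o = f(1 − 1/m) = (770.0)(1 − 1/(-2.6)) = 1070 mm.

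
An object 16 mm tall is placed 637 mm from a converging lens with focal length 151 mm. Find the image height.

1/d_i = 1/f − 1/d_o = 1/(151.0) − 1/(637) = 0.005053, so d_i = 197.9 mm.
m = −d_i/d_o = -0.3107.
|h_i| = |m|·h_o = 0.3107 × 16 = 4.97 mm. The image is real, inverted and reduced, on the far side of the lens.

4.97 mm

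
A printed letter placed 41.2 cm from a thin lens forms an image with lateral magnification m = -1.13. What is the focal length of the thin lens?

f = 21.9 cm (converging)

m = −d_i/d_o ⇒ d_i = −m·d_o = −(-1.13)·(41.2) = 46.56 cm.
1/f = 1/d_o + 1/d_i = 1/(41.2) + 1/(46.56) = 0.04575, so f = 21.9 cm.
Since f is positive, the thin lens is converging.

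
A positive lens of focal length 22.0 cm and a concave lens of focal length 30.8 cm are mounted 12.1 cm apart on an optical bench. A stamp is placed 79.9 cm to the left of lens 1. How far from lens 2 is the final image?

Lens 1: 1/d_i1 = 1/f₁ − 1/d_o1 = 1/(22.0) − 1/(79.9) = 0.03294, so d_i1 = 30.36 cm.
The intermediate image is 30.36 cm to the right of lens 1, which lies 18.26 cm to the right of lens 2 — a virtual object — so d_o2 = −18.26 cm.
Lens 2 is diverging, so f₂ = −30.8 cm.
Lens 2: 1/d_i2 = 1/f₂ − 1/d_o2 = 1/(-30.8) − 1/(-18.26) = 0.02230, so d_i2 = 44.8 cm.
The final image is real, 44.8 cm to the right of lens 2 (overall magnification ≈ -0.93).

44.8 cm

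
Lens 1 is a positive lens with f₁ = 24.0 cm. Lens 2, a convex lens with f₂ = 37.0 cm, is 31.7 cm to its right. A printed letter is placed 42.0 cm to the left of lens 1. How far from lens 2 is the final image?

Lens 1: 1/d_i1 = 1/f₁ − 1/d_o1 = 1/(24.0) − 1/(42.0) = 0.01786, so d_i1 = 56.00 cm.
The intermediate image is 56.00 cm to the right of lens 1, which lies 24.30 cm to the right of lens 2 — a virtual object — so d_o2 = −24.30 cm.
Lens 2: 1/d_i2 = 1/f₂ − 1/d_o2 = 1/(37.0) − 1/(-24.30) = 0.06818, so d_i2 = 14.7 cm.
The final image is real, 14.7 cm to the right of lens 2 (overall magnification ≈ -0.80).

14.7 cm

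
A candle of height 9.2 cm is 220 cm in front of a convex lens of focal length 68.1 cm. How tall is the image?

1/d_i = 1/f − 1/d_o = 1/(68.10) − 1/(220) = 0.01014, so d_i = 98.63 cm.
m = −d_i/d_o = -0.4483.
|h_i| = |m|·h_o = 0.4483 × 9.2 = 4.12 cm. The image is real, inverted and reduced, on the far side of the lens.

4.12 cm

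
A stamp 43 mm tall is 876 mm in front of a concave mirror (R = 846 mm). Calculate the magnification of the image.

m = -0.934

f = R/2 = 846/2 = 423.0 mm.
1/d_i = 1/f − 1/d_o = 1/(423.0) − 1/(876) = 0.001223, so d_i = 818.0 mm.
m = −d_i/d_o = −(818.0)/(876) = -0.934.
The image is real, inverted and reduced, in front of the mirror.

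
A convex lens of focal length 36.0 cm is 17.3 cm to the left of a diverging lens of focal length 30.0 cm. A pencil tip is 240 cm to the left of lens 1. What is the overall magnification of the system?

m = -1.07

Lens 1: 1/d_i1 = 1/(36.0) − 1/(240) = 0.02361, so d_i1 = 42.35 cm; m₁ = −d_i1/d_o1 = -0.1765.
d_o2 = 17.3 − (42.35) = -25.05 cm (virtual object).
f₂ = −30.0 cm (diverging).
Lens 2: 1/d_i2 = 1/(-30.0) − 1/(-25.05) = 0.006587, so d_i2 = 151.8 cm; m₂ = −d_i2/d_o2 = +6.061.
m = m₁·m₂ = (-0.1765)(+6.061) = -1.07.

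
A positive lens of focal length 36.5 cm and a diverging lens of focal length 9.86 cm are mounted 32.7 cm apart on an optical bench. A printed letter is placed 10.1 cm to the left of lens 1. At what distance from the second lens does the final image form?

8.14 cm

Lens 1: 1/d_i1 = 1/f₁ − 1/d_o1 = 1/(36.5) − 1/(10.1) = -0.07161, so d_i1 = -13.96 cm.
The intermediate image is 13.96 cm to the left of lens 1 (virtual), which is 32.7 − (-13.96) = 46.66 cm to the left of lens 2, so d_o2 = +46.66 cm.
Lens 2 is diverging, so f₂ = −9.86 cm.
Lens 2: 1/d_i2 = 1/f₂ − 1/d_o2 = 1/(-9.86) − 1/(46.66) = -0.1229, so d_i2 = -8.14 cm.
The final image is virtual, 8.14 cm to the left of lens 2 (overall magnification ≈ 0.24).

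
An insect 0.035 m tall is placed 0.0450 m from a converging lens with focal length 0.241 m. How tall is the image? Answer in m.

0.0430 m

1/d_i = 1/f − 1/d_o = 1/(0.2410) − 1/(0.0450) = -18.07, so d_i = -0.05533 m.
m = −d_i/d_o = +1.230.
|h_i| = |m|·h_o = 1.230 × 0.035 = 0.0430 m. The image is virtual, upright and enlarged, on the same side as the object.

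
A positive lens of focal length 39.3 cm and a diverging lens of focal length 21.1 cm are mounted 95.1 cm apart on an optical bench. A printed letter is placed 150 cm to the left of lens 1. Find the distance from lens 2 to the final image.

14.0 cm

Lens 1: 1/d_i1 = 1/f₁ − 1/d_o1 = 1/(39.3) − 1/(150) = 0.01878, so d_i1 = 53.25 cm.
The intermediate image is 53.25 cm to the right of lens 1, which is 95.1 − (53.25) = 41.85 cm to the left of lens 2, so d_o2 = +41.85 cm.
Lens 2 is diverging, so f₂ = −21.1 cm.
Lens 2: 1/d_i2 = 1/f₂ − 1/d_o2 = 1/(-21.1) − 1/(41.85) = -0.07129, so d_i2 = -14.0 cm.
The final image is virtual, 14.0 cm to the left of lens 2 (overall magnification ≈ -0.12).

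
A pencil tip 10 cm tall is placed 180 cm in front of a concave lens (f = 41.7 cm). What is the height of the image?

1.88 cm

For a concave lens, f = -41.7 cm.
1/d_i = 1/f − 1/d_o = 1/(-41.70) − 1/(180) = -0.02954, so d_i = -33.86 cm.
m = −d_i/d_o = +0.1881.
|h_i| = |m|·h_o = 0.1881 × 10 = 1.88 cm. The image is virtual, upright and reduced, on the same side as the object.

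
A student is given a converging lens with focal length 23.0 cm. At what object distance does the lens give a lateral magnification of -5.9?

m = −d_i/d_o ⇒ d_i = −m·d_o.
1/f = 1/d_o + 1/d_i = 1/d_o − 1/(m·d_o) = (1 − 1/m)/d_o, so d_o = f(1 − 1/m) = (23.00)(1 − 1/(-5.9)) = 26.9 cm.

26.9 cm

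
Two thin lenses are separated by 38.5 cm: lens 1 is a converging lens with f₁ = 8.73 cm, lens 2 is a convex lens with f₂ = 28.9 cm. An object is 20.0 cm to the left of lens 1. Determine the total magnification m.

m = -3.80

Lens 1: 1/d_i1 = 1/(8.73) − 1/(20.0) = 0.06455, so d_i1 = 15.49 cm; m₁ = −d_i1/d_o1 = -0.7745.
d_o2 = 38.5 − (15.49) = 23.01 cm.
Lens 2: 1/d_i2 = 1/(28.9) − 1/(23.01) = -0.008857, so d_i2 = -112.9 cm; m₂ = −d_i2/d_o2 = +4.907.
m = m₁·m₂ = (-0.7745)(+4.907) = -3.80.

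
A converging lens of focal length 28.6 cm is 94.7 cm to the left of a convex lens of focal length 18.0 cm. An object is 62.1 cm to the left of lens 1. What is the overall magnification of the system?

Lens 1: 1/d_i1 = 1/(28.6) − 1/(62.1) = 0.01886, so d_i1 = 53.02 cm; m₁ = −d_i1/d_o1 = -0.8538.
d_o2 = 94.7 − (53.02) = 41.68 cm.
Lens 2: 1/d_i2 = 1/(18.0) − 1/(41.68) = 0.03156, so d_i2 = 31.68 cm; m₂ = −d_i2/d_o2 = -0.7601.
m = m₁·m₂ = (-0.8538)(-0.7601) = +0.649.

m = +0.649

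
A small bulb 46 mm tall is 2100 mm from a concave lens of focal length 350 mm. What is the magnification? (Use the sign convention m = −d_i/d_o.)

m = +0.143

For a concave lens, f = -350 mm.
1/d_i = 1/f − 1/d_o = 1/(-350.0) − 1/(2100) = -0.003333, so d_i = -300.0 mm.
m = −d_i/d_o = −(-300.0)/(2100) = +0.143.
The image is virtual, upright and reduced, on the same side as the object.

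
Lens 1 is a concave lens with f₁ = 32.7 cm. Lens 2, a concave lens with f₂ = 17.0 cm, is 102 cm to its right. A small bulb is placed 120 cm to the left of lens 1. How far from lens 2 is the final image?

Lens 1 is diverging, so f₁ = −32.7 cm.
Lens 1: 1/d_i1 = 1/f₁ − 1/d_o1 = 1/(-32.7) − 1/(120) = -0.03891, so d_i1 = -25.70 cm.
The intermediate image is 25.70 cm to the left of lens 1 (virtual), which is 102 − (-25.70) = 127.7 cm to the left of lens 2, so d_o2 = +127.7 cm.
Lens 2 is diverging, so f₂ = −17.0 cm.
Lens 2: 1/d_i2 = 1/f₂ − 1/d_o2 = 1/(-17.0) − 1/(127.7) = -0.06665, so d_i2 = -15.0 cm.
The final image is virtual, 15.0 cm to the left of lens 2 (overall magnification ≈ 0.025).

15.0 cm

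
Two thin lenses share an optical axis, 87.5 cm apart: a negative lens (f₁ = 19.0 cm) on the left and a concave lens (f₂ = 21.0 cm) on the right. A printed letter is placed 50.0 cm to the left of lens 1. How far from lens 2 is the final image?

17.4 cm

Lens 1 is diverging, so f₁ = −19.0 cm.
Lens 1: 1/d_i1 = 1/f₁ − 1/d_o1 = 1/(-19.0) − 1/(50.0) = -0.07263, so d_i1 = -13.77 cm.
The intermediate image is 13.77 cm to the left of lens 1 (virtual), which is 87.5 − (-13.77) = 101.3 cm to the left of lens 2, so d_o2 = +101.3 cm.
Lens 2 is diverging, so f₂ = −21.0 cm.
Lens 2: 1/d_i2 = 1/f₂ − 1/d_o2 = 1/(-21.0) − 1/(101.3) = -0.05749, so d_i2 = -17.4 cm.
The final image is virtual, 17.4 cm to the left of lens 2 (overall magnification ≈ 0.047).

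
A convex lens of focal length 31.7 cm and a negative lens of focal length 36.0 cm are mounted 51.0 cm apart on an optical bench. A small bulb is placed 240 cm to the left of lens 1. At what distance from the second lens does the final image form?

10.3 cm

Lens 1: 1/d_i1 = 1/f₁ − 1/d_o1 = 1/(31.7) − 1/(240) = 0.02738, so d_i1 = 36.52 cm.
The intermediate image is 36.52 cm to the right of lens 1, which is 51.0 − (36.52) = 14.48 cm to the left of lens 2, so d_o2 = +14.48 cm.
Lens 2 is diverging, so f₂ = −36.0 cm.
Lens 2: 1/d_i2 = 1/f₂ − 1/d_o2 = 1/(-36.0) − 1/(14.48) = -0.09684, so d_i2 = -10.3 cm.
The final image is virtual, 10.3 cm to the left of lens 2 (overall magnification ≈ -0.11).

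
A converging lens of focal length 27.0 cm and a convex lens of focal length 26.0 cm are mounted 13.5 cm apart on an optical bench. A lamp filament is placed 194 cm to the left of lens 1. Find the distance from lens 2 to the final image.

10.6 cm

Lens 1: 1/d_i1 = 1/f₁ − 1/d_o1 = 1/(27.0) − 1/(194) = 0.03188, so d_i1 = 31.37 cm.
The intermediate image is 31.37 cm to the right of lens 1, which lies 17.87 cm to the right of lens 2 — a virtual object — so d_o2 = −17.87 cm.
Lens 2: 1/d_i2 = 1/f₂ − 1/d_o2 = 1/(26.0) − 1/(-17.87) = 0.09442, so d_i2 = 10.6 cm.
The final image is real, 10.6 cm to the right of lens 2 (overall magnification ≈ -0.096).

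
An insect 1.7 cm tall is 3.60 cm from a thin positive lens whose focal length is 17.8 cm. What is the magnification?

1/d_i = 1/f − 1/d_o = 1/(17.80) − 1/(3.60) = -0.2216, so d_i = -4.513 cm.
m = −d_i/d_o = −(-4.513)/(3.60) = +1.25.
The image is virtual, upright and enlarged, on the same side as the object.

m = +1.25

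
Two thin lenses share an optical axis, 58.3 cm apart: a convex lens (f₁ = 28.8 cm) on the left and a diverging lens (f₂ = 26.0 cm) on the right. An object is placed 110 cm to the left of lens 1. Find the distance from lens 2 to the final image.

11.1 cm

Lens 1: 1/d_i1 = 1/f₁ − 1/d_o1 = 1/(28.8) − 1/(110) = 0.02563, so d_i1 = 39.01 cm.
The intermediate image is 39.01 cm to the right of lens 1, which is 58.3 − (39.01) = 19.29 cm to the left of lens 2, so d_o2 = +19.29 cm.
Lens 2 is diverging, so f₂ = −26.0 cm.
Lens 2: 1/d_i2 = 1/f₂ − 1/d_o2 = 1/(-26.0) − 1/(19.29) = -0.09030, so d_i2 = -11.1 cm.
The final image is virtual, 11.1 cm to the left of lens 2 (overall magnification ≈ -0.20).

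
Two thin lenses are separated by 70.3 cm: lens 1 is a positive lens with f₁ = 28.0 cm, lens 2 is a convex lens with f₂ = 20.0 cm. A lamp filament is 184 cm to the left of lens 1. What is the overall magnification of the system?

m = +0.208

Lens 1: 1/d_i1 = 1/(28.0) − 1/(184) = 0.03028, so d_i1 = 33.03 cm; m₁ = −d_i1/d_o1 = -0.1795.
d_o2 = 70.3 − (33.03) = 37.27 cm.
Lens 2: 1/d_i2 = 1/(20.0) − 1/(37.27) = 0.02317, so d_i2 = 43.16 cm; m₂ = −d_i2/d_o2 = -1.158.
m = m₁·m₂ = (-0.1795)(-1.158) = +0.208.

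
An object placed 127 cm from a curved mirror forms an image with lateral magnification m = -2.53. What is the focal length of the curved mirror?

f = 91.0 cm (concave)

m = −d_i/d_o ⇒ d_i = −m·d_o = −(-2.53)·(127) = 321.3 cm.
1/f = 1/d_o + 1/d_i = 1/(127) + 1/(321.3) = 0.01099, so f = 91.0 cm.
Since f is positive, the curved mirror is concave.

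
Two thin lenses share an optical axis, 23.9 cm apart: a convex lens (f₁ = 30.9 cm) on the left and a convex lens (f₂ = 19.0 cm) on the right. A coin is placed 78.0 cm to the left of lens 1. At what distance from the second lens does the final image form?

Lens 1: 1/d_i1 = 1/f₁ − 1/d_o1 = 1/(30.9) − 1/(78.0) = 0.01954, so d_i1 = 51.17 cm.
The intermediate image is 51.17 cm to the right of lens 1, which lies 27.27 cm to the right of lens 2 — a virtual object — so d_o2 = −27.27 cm.
Lens 2: 1/d_i2 = 1/f₂ − 1/d_o2 = 1/(19.0) − 1/(-27.27) = 0.08930, so d_i2 = 11.2 cm.
The final image is real, 11.2 cm to the right of lens 2 (overall magnification ≈ -0.27).

11.2 cm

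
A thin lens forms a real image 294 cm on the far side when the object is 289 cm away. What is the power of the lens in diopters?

d_i = +294 cm.
1/f = 1/d_o + 1/d_i = 1/(289) + 1/(294) = 0.006862 cm⁻¹.
f = 145.7 cm = 1.457 m, so P = 1/f = +0.686 D.

P = +0.686 D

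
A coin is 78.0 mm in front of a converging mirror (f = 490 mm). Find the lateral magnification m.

m = +1.19

1/d_i = 1/f − 1/d_o = 1/(490.0) − 1/(78.0) = -0.01078, so d_i = -92.77 mm.
m = −d_i/d_o = −(-92.77)/(78.0) = +1.19.
The image is virtual, upright and enlarged, behind the mirror.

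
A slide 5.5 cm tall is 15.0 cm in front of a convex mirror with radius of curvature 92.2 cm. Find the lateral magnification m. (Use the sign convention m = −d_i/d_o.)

f = R/2 = 92.2/2 = 46.10 cm; for a convex mirror, f = -46.10 cm.
1/d_i = 1/f − 1/d_o = 1/(-46.10) − 1/(15.0) = -0.08836, so d_i = -11.32 cm.
m = −d_i/d_o = −(-11.32)/(15.0) = +0.755.
The image is virtual, upright and reduced, behind the mirror.

m = +0.755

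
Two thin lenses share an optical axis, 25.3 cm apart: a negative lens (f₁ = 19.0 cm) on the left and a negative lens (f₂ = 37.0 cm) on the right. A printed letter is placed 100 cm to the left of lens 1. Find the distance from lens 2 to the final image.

19.5 cm

Lens 1 is diverging, so f₁ = −19.0 cm.
Lens 1: 1/d_i1 = 1/f₁ − 1/d_o1 = 1/(-19.0) − 1/(100) = -0.06263, so d_i1 = -15.97 cm.
The intermediate image is 15.97 cm to the left of lens 1 (virtual), which is 25.3 − (-15.97) = 41.27 cm to the left of lens 2, so d_o2 = +41.27 cm.
Lens 2 is diverging, so f₂ = −37.0 cm.
Lens 2: 1/d_i2 = 1/f₂ − 1/d_o2 = 1/(-37.0) − 1/(41.27) = -0.05126, so d_i2 = -19.5 cm.
The final image is virtual, 19.5 cm to the left of lens 2 (overall magnification ≈ 0.075).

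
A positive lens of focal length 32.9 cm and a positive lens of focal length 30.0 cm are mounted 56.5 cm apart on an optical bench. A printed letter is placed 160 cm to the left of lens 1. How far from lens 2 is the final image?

30.3 cm

Lens 1: 1/d_i1 = 1/f₁ − 1/d_o1 = 1/(32.9) − 1/(160) = 0.02415, so d_i1 = 41.42 cm.
The intermediate image is 41.42 cm to the right of lens 1, which is 56.5 − (41.42) = 15.08 cm to the left of lens 2, so d_o2 = +15.08 cm.
Lens 2: 1/d_i2 = 1/f₂ − 1/d_o2 = 1/(30.0) − 1/(15.08) = -0.03298, so d_i2 = -30.3 cm.
The final image is virtual, 30.3 cm to the left of lens 2 (overall magnification ≈ -0.52).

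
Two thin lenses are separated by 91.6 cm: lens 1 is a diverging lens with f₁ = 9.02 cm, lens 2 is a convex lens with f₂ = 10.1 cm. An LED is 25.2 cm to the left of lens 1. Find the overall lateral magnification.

m = -0.0302

f₁ = −9.02 cm (diverging).
Lens 1: 1/d_i1 = 1/(-9.02) − 1/(25.2) = -0.1505, so d_i1 = -6.642 cm; m₁ = −d_i1/d_o1 = +0.2636.
d_o2 = 91.6 − (-6.642) = 98.24 cm.
Lens 2: 1/d_i2 = 1/(10.1) − 1/(98.24) = 0.08883, so d_i2 = 11.26 cm; m₂ = −d_i2/d_o2 = -0.1146.
m = m₁·m₂ = (+0.2636)(-0.1146) = -0.0302.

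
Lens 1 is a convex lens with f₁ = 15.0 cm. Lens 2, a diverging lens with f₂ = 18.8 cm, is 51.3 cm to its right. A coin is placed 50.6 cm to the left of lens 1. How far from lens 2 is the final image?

11.6 cm

Lens 1: 1/d_i1 = 1/f₁ − 1/d_o1 = 1/(15.0) − 1/(50.6) = 0.04690, so d_i1 = 21.32 cm.
The intermediate image is 21.32 cm to the right of lens 1, which is 51.3 − (21.32) = 29.98 cm to the left of lens 2, so d_o2 = +29.98 cm.
Lens 2 is diverging, so f₂ = −18.8 cm.
Lens 2: 1/d_i2 = 1/f₂ − 1/d_o2 = 1/(-18.8) − 1/(29.98) = -0.08655, so d_i2 = -11.6 cm.
The final image is virtual, 11.6 cm to the left of lens 2 (overall magnification ≈ -0.16).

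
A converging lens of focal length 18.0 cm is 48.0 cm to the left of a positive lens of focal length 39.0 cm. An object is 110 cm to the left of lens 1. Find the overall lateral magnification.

Lens 1: 1/d_i1 = 1/(18.0) − 1/(110) = 0.04646, so d_i1 = 21.52 cm; m₁ = −d_i1/d_o1 = -0.1956.
d_o2 = 48.0 − (21.52) = 26.48 cm.
Lens 2: 1/d_i2 = 1/(39.0) − 1/(26.48) = -0.01212, so d_i2 = -82.49 cm; m₂ = −d_i2/d_o2 = +3.115.
m = m₁·m₂ = (-0.1956)(+3.115) = -0.609.

m = -0.609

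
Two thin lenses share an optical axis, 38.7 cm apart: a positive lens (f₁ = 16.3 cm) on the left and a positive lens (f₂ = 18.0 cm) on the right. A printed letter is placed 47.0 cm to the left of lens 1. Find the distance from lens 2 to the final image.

58.2 cm

Lens 1: 1/d_i1 = 1/f₁ − 1/d_o1 = 1/(16.3) − 1/(47.0) = 0.04007, so d_i1 = 24.95 cm.
The intermediate image is 24.95 cm to the right of lens 1, which is 38.7 − (24.95) = 13.75 cm to the left of lens 2, so d_o2 = +13.75 cm.
Lens 2: 1/d_i2 = 1/f₂ − 1/d_o2 = 1/(18.0) − 1/(13.75) = -0.01717, so d_i2 = -58.2 cm.
The final image is virtual, 58.2 cm to the left of lens 2 (overall magnification ≈ -2.2).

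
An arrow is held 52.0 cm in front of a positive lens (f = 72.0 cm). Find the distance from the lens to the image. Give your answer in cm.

Thin-lens equation: 1/v = 1/f − 1/u = 1/(72.00) − 1/(52.0) = 0.01389 − 0.01923 = -0.005342, so v = -187 cm.
The image is virtual, upright and enlarged, on the same side as the object.

187 cm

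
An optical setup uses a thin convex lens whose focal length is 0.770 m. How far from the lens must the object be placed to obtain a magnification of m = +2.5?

0.462 m

m = −d_i/d_o ⇒ d_i = −m·d_o.
1/f = 1/d_o + 1/d_i = 1/d_o − 1/(m·d_o) = (1 − 1/m)/d_o, so d_o = f(1 − 1/m) = (0.7700)(1 − 1/(+2.5)) = 0.462 m.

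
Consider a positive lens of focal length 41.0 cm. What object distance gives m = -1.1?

m = −d_i/d_o ⇒ d_i = −m·d_o.
1/f = 1/d_o + 1/d_i = 1/d_o − 1/(m·d_o) = (1 − 1/m)/d_o, so d_o = f(1 − 1/m) = (41.00)(1 − 1/(-1.1)) = 78.3 cm.

78.3 cm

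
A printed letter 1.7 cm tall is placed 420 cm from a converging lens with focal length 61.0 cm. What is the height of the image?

1/d_i = 1/f − 1/d_o = 1/(61.00) − 1/(420) = 0.01401, so d_i = 71.36 cm.
m = −d_i/d_o = -0.1699.
|h_i| = |m|·h_o = 0.1699 × 1.7 = 0.289 cm. The image is real, inverted and reduced, on the far side of the lens.

0.289 cm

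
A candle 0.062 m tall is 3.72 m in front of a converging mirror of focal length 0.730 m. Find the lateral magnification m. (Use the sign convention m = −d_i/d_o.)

1/d_i = 1/f − 1/d_o = 1/(0.7300) − 1/(3.72) = 1.101, so d_i = 0.9082 m.
m = −d_i/d_o = −(0.9082)/(3.72) = -0.244.
The image is real, inverted and reduced, in front of the mirror.

m = -0.244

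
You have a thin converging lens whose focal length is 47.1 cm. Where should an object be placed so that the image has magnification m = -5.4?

55.8 cm

m = −d_i/d_o ⇒ d_i = −m·d_o.
1/f = 1/d_o + 1/d_i = 1/d_o − 1/(m·d_o) = (1 − 1/m)/d_o, so d_o = f(1 − 1/m) = (47.10)(1 − 1/(-5.4)) = 55.8 cm.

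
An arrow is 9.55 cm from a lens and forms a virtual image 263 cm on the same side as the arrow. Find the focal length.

f = 9.91 cm (converging)

Virtual image ⇒ d_i = −263 cm.
1/f = 1/d_o + 1/d_i = 1/(9.55) + 1/(-263) = 0.1009, so f = 9.91 cm.
Since f is positive, the lens is converging.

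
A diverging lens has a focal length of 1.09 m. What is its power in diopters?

For a diverging lens, f = −1.09 m.
P = 1/f = 1/(-1.09 m) = -0.917 D.

P = -0.917 D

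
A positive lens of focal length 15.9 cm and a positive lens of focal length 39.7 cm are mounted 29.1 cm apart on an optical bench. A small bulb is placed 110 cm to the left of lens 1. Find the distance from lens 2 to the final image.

Lens 1: 1/d_i1 = 1/f₁ − 1/d_o1 = 1/(15.9) − 1/(110) = 0.05380, so d_i1 = 18.59 cm.
The intermediate image is 18.59 cm to the right of lens 1, which is 29.1 − (18.59) = 10.51 cm to the left of lens 2, so d_o2 = +10.51 cm.
Lens 2: 1/d_i2 = 1/f₂ − 1/d_o2 = 1/(39.7) − 1/(10.51) = -0.06996, so d_i2 = -14.3 cm.
The final image is virtual, 14.3 cm to the left of lens 2 (overall magnification ≈ -0.23).

14.3 cm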